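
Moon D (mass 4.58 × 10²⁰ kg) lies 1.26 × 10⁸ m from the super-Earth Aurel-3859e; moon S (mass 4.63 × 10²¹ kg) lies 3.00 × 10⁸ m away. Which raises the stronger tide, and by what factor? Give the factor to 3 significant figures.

The tide-raising term goes as M/d³ (the gradient of a 1/d² field).
Moon D: (4.58 × 10²⁰) / (1.26 × 10⁸)³ = 2.290 × 10⁻⁴
Moon S: (4.63 × 10²¹) / (3.00 × 10⁸)³ = 1.715 × 10⁻⁴
Ratio (larger/smaller) = 1.34

Moon D, by a factor of ≈ 1.34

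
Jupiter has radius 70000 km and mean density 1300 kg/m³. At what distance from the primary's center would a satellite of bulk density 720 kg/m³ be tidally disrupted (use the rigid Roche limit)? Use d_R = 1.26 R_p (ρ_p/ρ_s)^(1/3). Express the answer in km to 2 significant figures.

1.1 × 10⁵ km

d_R = 1.26 × 70000 km × (1300/720)^(1/3)
    = 1.1 × 10⁵ km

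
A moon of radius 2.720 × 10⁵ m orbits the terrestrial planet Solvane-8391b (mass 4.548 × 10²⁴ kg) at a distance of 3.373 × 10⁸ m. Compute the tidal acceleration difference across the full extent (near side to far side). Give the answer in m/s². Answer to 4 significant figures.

Differencing GM/(d−r)² and GM/(d+r)² to first order in r/d gives 4GMr/d³.
a_tidal = 4GMr/d³
        = 4 × (6.674 × 10⁻¹¹) × (4.548 × 10²⁴) × (2.720 × 10⁵) / (3.373 × 10⁸)³
        = 8.606 × 10⁻⁶ m/s²

8.606 × 10⁻⁶ m/s²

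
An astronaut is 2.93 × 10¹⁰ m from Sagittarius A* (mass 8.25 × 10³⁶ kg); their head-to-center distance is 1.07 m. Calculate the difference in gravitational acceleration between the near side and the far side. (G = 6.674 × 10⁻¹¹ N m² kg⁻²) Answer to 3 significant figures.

Δa = 4GMr/d³
   = 4 × (6.674 × 10⁻¹¹) × (8.25 × 10³⁶) × (1.07) / (2.93 × 10¹⁰)³
   = 9.37 × 10⁻⁵ m/s²

9.37 × 10⁻⁵ m/s²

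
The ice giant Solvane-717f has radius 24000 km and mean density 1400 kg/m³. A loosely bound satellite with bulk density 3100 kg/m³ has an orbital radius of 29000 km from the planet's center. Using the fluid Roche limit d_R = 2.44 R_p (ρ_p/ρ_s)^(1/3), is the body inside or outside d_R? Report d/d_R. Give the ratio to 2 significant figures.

d_R = 2.44 × (24000 km) × (1400/3100)^(1/3) = 44930 km
d/d_R = (29000) / (44930) = 0.65
Since d/d_R < 1, the body is inside the Roche limit.

inside; d/d_R ≈ 0.65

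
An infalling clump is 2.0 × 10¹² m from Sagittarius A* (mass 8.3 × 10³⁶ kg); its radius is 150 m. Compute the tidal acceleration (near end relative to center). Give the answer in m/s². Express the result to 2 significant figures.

2.1 × 10⁻⁸ m/s²

Differencing GM/(d−r)² and GM/d² to first order in r/d gives 2GMr/d³.
Δa = 2GMr/d³
   = 2 × (6.674 × 10⁻¹¹) × (8.3 × 10³⁶) × (150) / (2.0 × 10¹²)³
   = 2.1 × 10⁻⁸ m/s²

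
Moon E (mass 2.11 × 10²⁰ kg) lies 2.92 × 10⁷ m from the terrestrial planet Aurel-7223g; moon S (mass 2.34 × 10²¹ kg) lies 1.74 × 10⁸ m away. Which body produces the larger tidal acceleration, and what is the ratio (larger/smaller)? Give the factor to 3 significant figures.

The tide-raising term goes as M/d³ (the gradient of a 1/d² field).
Moon E: (2.11 × 10²⁰) / (2.92 × 10⁷)³ = 8.475 × 10⁻³
Moon S: (2.34 × 10²¹) / (1.74 × 10⁸)³ = 4.442 × 10⁻⁴
Ratio (larger/smaller) = 19.1

Moon E, by a factor of ≈ 19.1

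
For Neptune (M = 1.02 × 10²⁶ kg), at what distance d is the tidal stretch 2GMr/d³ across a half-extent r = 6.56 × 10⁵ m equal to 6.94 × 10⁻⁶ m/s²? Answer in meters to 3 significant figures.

1.09 × 10⁹ m

2GMr/d³ = a_tidal  ⇒  d = (2GMr / a_tidal)^(1/3)
d = (2 × 6.674×10⁻¹¹ × (1.02 × 10²⁶) × (6.56 × 10⁵) / (6.94 × 10⁻⁶))^(1/3)
  = 1.09 × 10⁹ m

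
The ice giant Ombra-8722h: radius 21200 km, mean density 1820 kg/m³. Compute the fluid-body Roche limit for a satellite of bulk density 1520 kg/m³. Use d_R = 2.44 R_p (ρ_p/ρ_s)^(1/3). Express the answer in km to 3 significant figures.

54900 km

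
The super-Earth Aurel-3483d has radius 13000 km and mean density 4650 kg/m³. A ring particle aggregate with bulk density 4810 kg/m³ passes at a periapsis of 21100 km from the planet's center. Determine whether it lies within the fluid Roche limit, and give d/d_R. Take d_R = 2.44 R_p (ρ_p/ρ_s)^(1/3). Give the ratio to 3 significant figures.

inside; d/d_R ≈ 0.673

d_R = 2.44 × (13000 km) × (4650/4810)^(1/3) = 31360 km
d/d_R = (21100) / (31360) = 0.673
Since d/d_R < 1, the body is inside the Roche limit.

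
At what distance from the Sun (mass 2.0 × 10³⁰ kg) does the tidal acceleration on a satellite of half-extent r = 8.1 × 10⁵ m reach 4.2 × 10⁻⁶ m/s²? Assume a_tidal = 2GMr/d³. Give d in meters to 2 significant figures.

2GMr/d³ = a_tidal  ⇒  d = (2GMr / a_tidal)^(1/3)
d = (2 × 6.674×10⁻¹¹ × (2.0 × 10³⁰) × (8.1 × 10⁵) / (4.2 × 10⁻⁶))^(1/3)
  = 3.7 × 10¹⁰ m

3.7 × 10¹⁰ m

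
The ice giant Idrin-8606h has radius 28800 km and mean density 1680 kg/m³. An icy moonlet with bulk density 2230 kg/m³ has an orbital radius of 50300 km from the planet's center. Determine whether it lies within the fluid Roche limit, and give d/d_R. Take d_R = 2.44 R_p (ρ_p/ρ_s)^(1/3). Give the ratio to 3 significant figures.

d_R = 2.44 × (28800 km) × (1680/2230)^(1/3) = 63940 km
d/d_R = (50300) / (63940) = 0.787
Since d/d_R < 1, the body is inside the Roche limit.

inside; d/d_R ≈ 0.787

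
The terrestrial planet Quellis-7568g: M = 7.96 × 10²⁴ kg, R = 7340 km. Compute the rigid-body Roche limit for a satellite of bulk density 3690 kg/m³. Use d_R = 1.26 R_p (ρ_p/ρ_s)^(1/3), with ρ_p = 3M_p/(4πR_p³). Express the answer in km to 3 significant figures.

10100 km

ρ_p = 3M_p/(4πR_p³) = 3 × (7.96 × 10²⁴) / (4π × (7.34 × 10⁶ m)³) = 4810 kg/m³
d_R = 1.26 × 7340 km × (4810/3690)^(1/3)
    = 10100 km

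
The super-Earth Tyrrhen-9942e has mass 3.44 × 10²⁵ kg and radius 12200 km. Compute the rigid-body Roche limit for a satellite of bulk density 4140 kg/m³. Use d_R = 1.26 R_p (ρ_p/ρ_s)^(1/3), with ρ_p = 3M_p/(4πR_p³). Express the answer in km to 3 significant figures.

ρ_p = 3M_p/(4πR_p³) = 3 × (3.44 × 10²⁵) / (4π × (1.22 × 10⁷ m)³) = 4520 kg/m³
d_R = 1.26 × 12200 km × (4520/4140)^(1/3)
    = 15800 km

15800 km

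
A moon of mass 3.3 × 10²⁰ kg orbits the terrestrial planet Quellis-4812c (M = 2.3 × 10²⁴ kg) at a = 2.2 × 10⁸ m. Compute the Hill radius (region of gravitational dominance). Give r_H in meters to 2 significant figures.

r_H ≈ a (m/3M)^(1/3)
    = (2.2 × 10⁸) × (3.3 × 10²⁰ / (3 × 2.3 × 10²⁴))^(1/3)
    = 8.0 × 10⁶ m

8.0 × 10⁶ m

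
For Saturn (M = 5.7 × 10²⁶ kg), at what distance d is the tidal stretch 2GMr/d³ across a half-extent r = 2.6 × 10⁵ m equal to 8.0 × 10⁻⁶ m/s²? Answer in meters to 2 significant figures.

1.4 × 10⁹ m

2GMr/d³ = a_tidal  ⇒  d = (2GMr / a_tidal)^(1/3)
d = (2 × 6.674×10⁻¹¹ × (5.7 × 10²⁶) × (2.6 × 10⁵) / (8.0 × 10⁻⁶))^(1/3)
  = 1.4 × 10⁹ m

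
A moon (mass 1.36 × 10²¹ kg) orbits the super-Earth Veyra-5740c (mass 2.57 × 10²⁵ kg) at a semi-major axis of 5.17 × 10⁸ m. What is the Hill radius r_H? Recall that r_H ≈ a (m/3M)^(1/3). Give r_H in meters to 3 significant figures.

1.35 × 10⁷ m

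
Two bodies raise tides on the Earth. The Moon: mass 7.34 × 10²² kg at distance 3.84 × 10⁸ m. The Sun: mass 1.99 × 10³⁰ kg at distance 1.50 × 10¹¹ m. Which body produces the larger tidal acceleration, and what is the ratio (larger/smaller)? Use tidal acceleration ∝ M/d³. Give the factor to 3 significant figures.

The Moon, by a factor of ≈ 2.20

Tidal acceleration ∝ M/d³, so compare M/d³ for each.
The Moon: (7.34 × 10²²) / (3.84 × 10⁸)³ = 1.296 × 10⁻³
The Sun: (1.99 × 10³⁰) / (1.50 × 10¹¹)³ = 5.896 × 10⁻⁴
Ratio (larger/smaller) = 2.20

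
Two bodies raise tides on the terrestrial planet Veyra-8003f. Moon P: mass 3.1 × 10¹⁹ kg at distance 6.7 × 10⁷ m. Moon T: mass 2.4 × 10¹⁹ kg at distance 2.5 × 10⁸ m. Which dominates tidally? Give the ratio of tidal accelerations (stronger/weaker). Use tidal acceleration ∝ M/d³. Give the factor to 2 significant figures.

Tidal stretch scales as M/d³; compute that for each body.
Moon P: (3.1 × 10¹⁹) / (6.7 × 10⁷)³ = 1.031 × 10⁻⁴
Moon T: (2.4 × 10¹⁹) / (2.5 × 10⁸)³ = 1.536 × 10⁻⁶
Ratio (larger/smaller) = 67

Moon P, by a factor of ≈ 67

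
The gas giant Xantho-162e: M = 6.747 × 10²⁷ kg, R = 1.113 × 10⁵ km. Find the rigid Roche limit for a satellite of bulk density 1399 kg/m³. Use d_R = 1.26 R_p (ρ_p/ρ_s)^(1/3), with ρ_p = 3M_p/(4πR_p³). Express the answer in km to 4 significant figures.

1.321 × 10⁵ km

ρ_p = 3M_p/(4πR_p³) = 3 × (6.747 × 10²⁷) / (4π × (1.113 × 10⁸ m)³) = 1168 kg/m³
d_R = 1.26 × 1.113 × 10⁵ km × (1168/1399)^(1/3)
    = 1.321 × 10⁵ km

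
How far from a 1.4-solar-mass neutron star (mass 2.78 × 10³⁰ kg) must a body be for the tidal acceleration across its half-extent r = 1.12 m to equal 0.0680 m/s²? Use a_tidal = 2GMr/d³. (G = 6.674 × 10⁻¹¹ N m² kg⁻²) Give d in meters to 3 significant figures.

1.83 × 10⁷ m

2GMr/d³ = a_tidal  ⇒  d = (2GMr / a_tidal)^(1/3)
d = (2 × 6.674×10⁻¹¹ × (2.78 × 10³⁰) × (1.12) / (0.0680))^(1/3)
  = 1.83 × 10⁷ m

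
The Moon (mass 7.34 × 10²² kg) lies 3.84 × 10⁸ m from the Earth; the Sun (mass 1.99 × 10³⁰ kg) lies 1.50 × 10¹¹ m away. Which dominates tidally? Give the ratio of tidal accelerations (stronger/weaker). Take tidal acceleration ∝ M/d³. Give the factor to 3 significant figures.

The Moon, by a factor of ≈ 2.20

The tide-raising term goes as M/d³ (the gradient of a 1/d² field).
The Moon: (7.34 × 10²²) / (3.84 × 10⁸)³ = 1.296 × 10⁻³
The Sun: (1.99 × 10³⁰) / (1.50 × 10¹¹)³ = 5.896 × 10⁻⁴
Ratio (larger/smaller) = 2.20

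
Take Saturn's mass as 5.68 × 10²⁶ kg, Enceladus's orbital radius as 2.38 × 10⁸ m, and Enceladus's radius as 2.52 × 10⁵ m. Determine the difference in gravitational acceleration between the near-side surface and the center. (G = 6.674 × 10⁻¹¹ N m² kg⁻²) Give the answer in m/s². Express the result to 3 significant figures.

1.42 × 10⁻³ m/s²

Δa = 2GMr/d³
   = 2 × (6.674 × 10⁻¹¹) × (5.68 × 10²⁶) × (2.52 × 10⁵) / (2.38 × 10⁸)³
   = 1.42 × 10⁻³ m/s²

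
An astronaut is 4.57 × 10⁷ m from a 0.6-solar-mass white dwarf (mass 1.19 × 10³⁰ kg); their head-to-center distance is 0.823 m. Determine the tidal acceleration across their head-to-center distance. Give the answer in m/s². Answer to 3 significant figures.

a_tidal = 2GMr/d³
        = 2 × (6.674 × 10⁻¹¹) × (1.19 × 10³⁰) × (0.823) / (4.57 × 10⁷)³
        = 1.37 × 10⁻³ m/s²

1.37 × 10⁻³ m/s²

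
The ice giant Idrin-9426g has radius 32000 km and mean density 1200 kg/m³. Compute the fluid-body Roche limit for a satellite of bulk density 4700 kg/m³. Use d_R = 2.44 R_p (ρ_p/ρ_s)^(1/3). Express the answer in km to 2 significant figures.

50000 km

d_R = 2.44 × 32000 km × (1200/4700)^(1/3)
    = 50000 km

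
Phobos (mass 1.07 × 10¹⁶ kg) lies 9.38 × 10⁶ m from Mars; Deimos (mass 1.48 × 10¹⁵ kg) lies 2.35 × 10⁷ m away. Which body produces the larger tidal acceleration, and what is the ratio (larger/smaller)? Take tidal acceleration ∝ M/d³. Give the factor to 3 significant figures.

Phobos, by a factor of ≈ 114

Tidal stretch scales as M/d³; compute that for each body.
Phobos: (1.07 × 10¹⁶) / (9.38 × 10⁶)³ = 1.297 × 10⁻⁵
Deimos: (1.48 × 10¹⁵) / (2.35 × 10⁷)³ = 1.140 × 10⁻⁷
Ratio (larger/smaller) = 114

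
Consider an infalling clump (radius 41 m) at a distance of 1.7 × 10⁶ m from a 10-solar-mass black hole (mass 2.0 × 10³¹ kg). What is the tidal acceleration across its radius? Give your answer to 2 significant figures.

Differencing GM/(d−r)² and GM/d² to first order in r/d gives 2GMr/d³.
Δg = 2GMr/d³
   = 2 × (6.674 × 10⁻¹¹) × (2.0 × 10³¹) × (41) / (1.7 × 10⁶)³
   = 2.2 × 10⁴ m/s²

2.2 × 10⁴ m/s²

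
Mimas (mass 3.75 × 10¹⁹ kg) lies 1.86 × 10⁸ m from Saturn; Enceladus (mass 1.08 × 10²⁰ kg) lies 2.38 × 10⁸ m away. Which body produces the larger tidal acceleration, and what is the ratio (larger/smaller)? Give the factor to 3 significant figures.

Enceladus, by a factor of ≈ 1.37

The tide-raising term goes as M/d³ (the gradient of a 1/d² field).
Mimas: (3.75 × 10¹⁹) / (1.86 × 10⁸)³ = 5.828 × 10⁻⁶
Enceladus: (1.08 × 10²⁰) / (2.38 × 10⁸)³ = 8.011 × 10⁻⁶
Ratio (larger/smaller) = 1.37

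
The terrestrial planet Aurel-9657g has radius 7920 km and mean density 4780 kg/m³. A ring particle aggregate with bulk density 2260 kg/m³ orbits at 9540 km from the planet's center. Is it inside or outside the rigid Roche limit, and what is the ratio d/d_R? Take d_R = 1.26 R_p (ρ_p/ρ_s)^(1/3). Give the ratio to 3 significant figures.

d_R = 1.26 × (7920 km) × (4780/2260)^(1/3) = 12810 km
d/d_R = (9540) / (12810) = 0.745
Since d/d_R < 1, the body is inside the Roche limit.

inside; d/d_R ≈ 0.745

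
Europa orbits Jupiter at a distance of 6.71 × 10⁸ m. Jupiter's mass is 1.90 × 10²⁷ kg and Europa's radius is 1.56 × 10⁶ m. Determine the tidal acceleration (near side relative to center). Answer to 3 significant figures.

Δa = 2GMr/d³
   = 2 × (6.674 × 10⁻¹¹) × (1.90 × 10²⁷) × (1.56 × 10⁶) / (6.71 × 10⁸)³
   = 1.31 × 10⁻³ m/s²

1.31 × 10⁻³ m/s²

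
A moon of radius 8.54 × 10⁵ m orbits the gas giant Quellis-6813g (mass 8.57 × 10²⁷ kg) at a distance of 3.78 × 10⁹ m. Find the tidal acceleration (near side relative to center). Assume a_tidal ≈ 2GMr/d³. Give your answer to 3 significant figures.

1.81 × 10⁻⁵ m/s²

Δa = 2GMr/d³
   = 2 × (6.674 × 10⁻¹¹) × (8.57 × 10²⁷) × (8.54 × 10⁵) / (3.78 × 10⁹)³
   = 1.81 × 10⁻⁵ m/s²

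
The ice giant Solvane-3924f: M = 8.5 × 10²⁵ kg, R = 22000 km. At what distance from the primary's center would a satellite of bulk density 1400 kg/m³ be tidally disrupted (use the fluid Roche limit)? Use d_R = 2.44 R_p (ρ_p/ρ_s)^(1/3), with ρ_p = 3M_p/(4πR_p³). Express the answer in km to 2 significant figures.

ρ_p = 3M_p/(4πR_p³) = 3 × (8.5 × 10²⁵) / (4π × (2.2 × 10⁷ m)³) = 1900 kg/m³
d_R = 2.44 × 22000 km × (1900/1400)^(1/3)
    = 59000 km

59000 km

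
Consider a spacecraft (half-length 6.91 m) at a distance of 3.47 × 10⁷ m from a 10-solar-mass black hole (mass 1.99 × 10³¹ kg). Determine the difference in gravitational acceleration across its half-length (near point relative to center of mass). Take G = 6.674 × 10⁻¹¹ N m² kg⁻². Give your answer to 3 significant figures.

Differencing GM/(d−r)² and GM/d² to first order in r/d gives 2GMr/d³.
Δg = 2GMr/d³
   = 2 × (6.674 × 10⁻¹¹) × (1.99 × 10³¹) × (6.91) / (3.47 × 10⁷)³
   = 4.39 × 10⁻¹ m/s²

4.39 × 10⁻¹ m/s²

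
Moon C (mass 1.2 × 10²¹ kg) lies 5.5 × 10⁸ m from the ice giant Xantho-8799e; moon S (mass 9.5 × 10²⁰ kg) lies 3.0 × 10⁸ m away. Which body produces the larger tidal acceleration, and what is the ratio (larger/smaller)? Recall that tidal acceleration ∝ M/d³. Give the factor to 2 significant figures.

Tidal acceleration ∝ M/d³, so compare M/d³ for each.
Moon C: (1.2 × 10²¹) / (5.5 × 10⁸)³ = 7.213 × 10⁻⁶
Moon S: (9.5 × 10²⁰) / (3.0 × 10⁸)³ = 3.519 × 10⁻⁵
Ratio (larger/smaller) = 4.9

Moon S, by a factor of ≈ 4.9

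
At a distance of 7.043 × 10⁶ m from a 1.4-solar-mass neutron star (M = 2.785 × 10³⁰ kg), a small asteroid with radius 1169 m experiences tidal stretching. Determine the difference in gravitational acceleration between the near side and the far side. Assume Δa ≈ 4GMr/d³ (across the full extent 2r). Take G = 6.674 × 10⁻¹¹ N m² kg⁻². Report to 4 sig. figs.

a_tidal = 4GMr/d³
        = 4 × (6.674 × 10⁻¹¹) × (2.785 × 10³⁰) × (1169) / (7.043 × 10⁶)³
        = 2.488 × 10³ m/s²

2.488 × 10³ m/s²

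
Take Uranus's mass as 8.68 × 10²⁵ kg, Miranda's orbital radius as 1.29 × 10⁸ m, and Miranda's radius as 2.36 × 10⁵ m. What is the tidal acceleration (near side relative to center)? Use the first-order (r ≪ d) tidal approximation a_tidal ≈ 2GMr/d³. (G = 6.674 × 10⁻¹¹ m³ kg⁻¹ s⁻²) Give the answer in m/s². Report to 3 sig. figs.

1.27 × 10⁻³ m/s²

a_tidal = 2GMr/d³
        = 2 × (6.674 × 10⁻¹¹) × (8.68 × 10²⁵) × (2.36 × 10⁵) / (1.29 × 10⁸)³
        = 1.27 × 10⁻³ m/s²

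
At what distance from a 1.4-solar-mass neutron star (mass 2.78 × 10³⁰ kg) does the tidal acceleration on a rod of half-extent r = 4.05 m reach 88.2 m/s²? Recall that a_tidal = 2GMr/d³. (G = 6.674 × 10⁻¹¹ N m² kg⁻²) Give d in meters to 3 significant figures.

2GMr/d³ = a_tidal  ⇒  d = (2GMr / a_tidal)^(1/3)
d = (2 × 6.674×10⁻¹¹ × (2.78 × 10³⁰) × (4.05) / (88.2))^(1/3)
  = 2.57 × 10⁶ m

2.57 × 10⁶ m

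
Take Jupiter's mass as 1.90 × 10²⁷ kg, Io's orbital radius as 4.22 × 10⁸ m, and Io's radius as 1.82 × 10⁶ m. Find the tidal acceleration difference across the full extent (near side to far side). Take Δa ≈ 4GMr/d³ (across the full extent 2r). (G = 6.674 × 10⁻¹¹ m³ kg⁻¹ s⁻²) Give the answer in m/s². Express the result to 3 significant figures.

Differencing GM/(d−r)² and GM/(d+r)² to first order in r/d gives 4GMr/d³.
Δg = 4GMr/d³
   = 4 × (6.674 × 10⁻¹¹) × (1.90 × 10²⁷) × (1.82 × 10⁶) / (4.22 × 10⁸)³
   = 1.23 × 10⁻² m/s²

1.23 × 10⁻² m/s²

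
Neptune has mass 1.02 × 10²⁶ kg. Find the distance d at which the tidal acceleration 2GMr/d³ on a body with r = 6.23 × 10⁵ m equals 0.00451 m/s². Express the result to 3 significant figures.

2GMr/d³ = a_tidal  ⇒  d = (2GMr / a_tidal)^(1/3)
d = (2 × 6.674×10⁻¹¹ × (1.02 × 10²⁶) × (6.23 × 10⁵) / (0.00451))^(1/3)
  = 1.23 × 10⁸ m

1.23 × 10⁸ m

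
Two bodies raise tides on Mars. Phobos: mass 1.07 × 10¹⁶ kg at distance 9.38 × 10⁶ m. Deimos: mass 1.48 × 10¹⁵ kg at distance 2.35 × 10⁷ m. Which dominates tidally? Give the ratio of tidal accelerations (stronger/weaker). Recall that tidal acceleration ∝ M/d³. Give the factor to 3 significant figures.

Phobos, by a factor of ≈ 114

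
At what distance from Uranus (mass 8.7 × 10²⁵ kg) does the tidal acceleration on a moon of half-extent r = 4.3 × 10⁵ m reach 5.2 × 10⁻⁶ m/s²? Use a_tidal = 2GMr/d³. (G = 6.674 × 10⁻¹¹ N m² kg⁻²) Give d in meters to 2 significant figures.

9.9 × 10⁸ m

2GMr/d³ = a_tidal  ⇒  d = (2GMr / a_tidal)^(1/3)
d = (2 × 6.674×10⁻¹¹ × (8.7 × 10²⁵) × (4.3 × 10⁵) / (5.2 × 10⁻⁶))^(1/3)
  = 9.9 × 10⁸ m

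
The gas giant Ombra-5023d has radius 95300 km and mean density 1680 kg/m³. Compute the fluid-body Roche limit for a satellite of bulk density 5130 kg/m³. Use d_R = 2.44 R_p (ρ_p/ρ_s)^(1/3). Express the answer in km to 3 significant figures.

d_R = 2.44 × 95300 km × (1680/5130)^(1/3)
    = 1.60 × 10⁵ km

1.60 × 10⁵ km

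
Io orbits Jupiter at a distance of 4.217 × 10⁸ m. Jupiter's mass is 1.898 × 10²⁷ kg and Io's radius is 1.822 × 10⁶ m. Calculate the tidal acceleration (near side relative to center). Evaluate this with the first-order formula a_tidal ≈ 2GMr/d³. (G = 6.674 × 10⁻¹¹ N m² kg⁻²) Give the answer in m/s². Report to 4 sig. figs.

Δa = 2GMr/d³
   = 2 × (6.674 × 10⁻¹¹) × (1.898 × 10²⁷) × (1.822 × 10⁶) / (4.217 × 10⁸)³
   = 6.155 × 10⁻³ m/s²

6.155 × 10⁻³ m/s²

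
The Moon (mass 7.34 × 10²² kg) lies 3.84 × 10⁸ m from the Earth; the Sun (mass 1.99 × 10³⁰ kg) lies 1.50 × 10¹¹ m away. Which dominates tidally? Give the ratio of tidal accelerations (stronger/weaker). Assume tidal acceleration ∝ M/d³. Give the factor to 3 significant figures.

Compare M/d³ for the two perturbers:
The Moon: (7.34 × 10²²) / (3.84 × 10⁸)³ = 1.296 × 10⁻³
The Sun: (1.99 × 10³⁰) / (1.50 × 10¹¹)³ = 5.896 × 10⁻⁴
Ratio (larger/smaller) = 2.20

The Moon, by a factor of ≈ 2.20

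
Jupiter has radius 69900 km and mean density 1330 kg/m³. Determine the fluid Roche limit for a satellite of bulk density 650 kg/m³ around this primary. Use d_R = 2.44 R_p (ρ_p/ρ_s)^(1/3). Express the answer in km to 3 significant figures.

2.17 × 10⁵ km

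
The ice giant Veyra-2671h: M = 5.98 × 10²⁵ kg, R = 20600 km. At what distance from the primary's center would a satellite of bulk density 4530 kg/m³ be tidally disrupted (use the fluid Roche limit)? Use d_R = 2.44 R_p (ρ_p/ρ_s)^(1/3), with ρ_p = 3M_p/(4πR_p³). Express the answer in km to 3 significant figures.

35800 km

ρ_p = 3M_p/(4πR_p³) = 3 × (5.98 × 10²⁵) / (4π × (2.06 × 10⁷ m)³) = 1630 kg/m³
d_R = 2.44 × 20600 km × (1630/4530)^(1/3)
    = 35800 km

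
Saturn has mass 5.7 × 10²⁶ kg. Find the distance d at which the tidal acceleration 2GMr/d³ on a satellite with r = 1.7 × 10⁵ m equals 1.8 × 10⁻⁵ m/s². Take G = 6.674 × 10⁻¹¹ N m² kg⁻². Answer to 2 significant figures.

9.0 × 10⁸ m

2GMr/d³ = a_tidal  ⇒  d = (2GMr / a_tidal)^(1/3)
d = (2 × 6.674×10⁻¹¹ × (5.7 × 10²⁶) × (1.7 × 10⁵) / (1.8 × 10⁻⁵))^(1/3)
  = 9.0 × 10⁸ m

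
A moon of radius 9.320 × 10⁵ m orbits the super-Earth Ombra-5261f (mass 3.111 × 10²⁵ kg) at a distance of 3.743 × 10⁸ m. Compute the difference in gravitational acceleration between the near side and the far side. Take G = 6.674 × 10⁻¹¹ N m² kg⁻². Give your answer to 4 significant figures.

Δg = 4GMr/d³
   = 4 × (6.674 × 10⁻¹¹) × (3.111 × 10²⁵) × (9.320 × 10⁵) / (3.743 × 10⁸)³
   = 1.476 × 10⁻⁴ m/s²

1.476 × 10⁻⁴ m/s²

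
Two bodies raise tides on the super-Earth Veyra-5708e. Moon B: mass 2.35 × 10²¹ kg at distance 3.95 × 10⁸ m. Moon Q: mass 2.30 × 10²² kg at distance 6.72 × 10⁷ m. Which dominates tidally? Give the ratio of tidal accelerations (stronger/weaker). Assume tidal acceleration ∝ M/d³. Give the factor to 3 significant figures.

Compare M/d³ for the two perturbers:
Moon B: (2.35 × 10²¹) / (3.95 × 10⁸)³ = 3.813 × 10⁻⁵
Moon Q: (2.30 × 10²²) / (6.72 × 10⁷)³ = 7.579 × 10⁻²
Ratio (larger/smaller) = 1990

Moon Q, by a factor of ≈ 1990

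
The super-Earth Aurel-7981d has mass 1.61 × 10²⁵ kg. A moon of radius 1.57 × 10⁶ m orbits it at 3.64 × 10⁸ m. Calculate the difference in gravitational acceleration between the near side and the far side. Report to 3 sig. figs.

Δa = 4GMr/d³
   = 4 × (6.674 × 10⁻¹¹) × (1.61 × 10²⁵) × (1.57 × 10⁶) / (3.64 × 10⁸)³
   = 1.40 × 10⁻⁴ m/s²

1.40 × 10⁻⁴ m/s²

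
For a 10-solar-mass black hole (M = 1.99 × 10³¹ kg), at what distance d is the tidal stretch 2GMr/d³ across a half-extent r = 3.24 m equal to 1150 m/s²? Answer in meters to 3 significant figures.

2GMr/d³ = a_tidal  ⇒  d = (2GMr / a_tidal)^(1/3)
d = (2 × 6.674×10⁻¹¹ × (1.99 × 10³¹) × (3.24) / (1150))^(1/3)
  = 1.96 × 10⁶ m

1.96 × 10⁶ m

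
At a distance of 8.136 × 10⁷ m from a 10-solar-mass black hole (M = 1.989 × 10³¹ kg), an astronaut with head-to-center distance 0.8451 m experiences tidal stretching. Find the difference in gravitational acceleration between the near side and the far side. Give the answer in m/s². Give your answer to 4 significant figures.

Δg = 4GMr/d³
   = 4 × (6.674 × 10⁻¹¹) × (1.989 × 10³¹) × (0.8451) / (8.136 × 10⁷)³
   = 8.332 × 10⁻³ m/s²

8.332 × 10⁻³ m/s²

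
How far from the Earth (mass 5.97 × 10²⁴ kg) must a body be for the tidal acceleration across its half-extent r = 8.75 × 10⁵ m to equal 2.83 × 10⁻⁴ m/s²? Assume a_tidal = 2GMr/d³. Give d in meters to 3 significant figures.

1.35 × 10⁸ m

2GMr/d³ = a_tidal  ⇒  d = (2GMr / a_tidal)^(1/3)
d = (2 × 6.674×10⁻¹¹ × (5.97 × 10²⁴) × (8.75 × 10⁵) / (2.83 × 10⁻⁴))^(1/3)
  = 1.35 × 10⁸ m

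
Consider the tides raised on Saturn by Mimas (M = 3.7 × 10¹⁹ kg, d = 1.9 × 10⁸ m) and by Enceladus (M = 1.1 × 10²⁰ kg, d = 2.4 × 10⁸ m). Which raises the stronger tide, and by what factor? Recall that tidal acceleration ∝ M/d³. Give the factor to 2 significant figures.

Enceladus, by a factor of ≈ 1.5

Tidal acceleration ∝ M/d³, so compare M/d³ for each.
Mimas: (3.7 × 10¹⁹) / (1.9 × 10⁸)³ = 5.394 × 10⁻⁶
Enceladus: (1.1 × 10²⁰) / (2.4 × 10⁸)³ = 7.957 × 10⁻⁶
Ratio (larger/smaller) = 1.5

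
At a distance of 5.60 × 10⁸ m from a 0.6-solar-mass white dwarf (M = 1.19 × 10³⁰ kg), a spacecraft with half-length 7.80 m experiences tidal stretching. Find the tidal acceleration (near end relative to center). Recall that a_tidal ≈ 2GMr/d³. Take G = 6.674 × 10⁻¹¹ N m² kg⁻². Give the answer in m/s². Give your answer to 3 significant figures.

7.05 × 10⁻⁶ m/s²

Δa = 2GMr/d³
   = 2 × (6.674 × 10⁻¹¹) × (1.19 × 10³⁰) × (7.80) / (5.60 × 10⁸)³
   = 7.05 × 10⁻⁶ m/s²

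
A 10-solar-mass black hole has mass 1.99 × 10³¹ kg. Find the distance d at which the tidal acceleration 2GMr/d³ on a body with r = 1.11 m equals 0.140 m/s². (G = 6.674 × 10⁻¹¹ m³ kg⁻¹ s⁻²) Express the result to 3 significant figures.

2.76 × 10⁷ m

2GMr/d³ = a_tidal  ⇒  d = (2GMr / a_tidal)^(1/3)
d = (2 × 6.674×10⁻¹¹ × (1.99 × 10³¹) × (1.11) / (0.140))^(1/3)
  = 2.76 × 10⁷ m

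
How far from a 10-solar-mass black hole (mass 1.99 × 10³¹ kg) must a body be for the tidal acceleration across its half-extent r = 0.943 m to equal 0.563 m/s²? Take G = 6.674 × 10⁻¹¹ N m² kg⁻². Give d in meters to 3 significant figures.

1.64 × 10⁷ m

2GMr/d³ = a_tidal  ⇒  d = (2GMr / a_tidal)^(1/3)
d = (2 × 6.674×10⁻¹¹ × (1.99 × 10³¹) × (0.943) / (0.563))^(1/3)
  = 1.64 × 10⁷ m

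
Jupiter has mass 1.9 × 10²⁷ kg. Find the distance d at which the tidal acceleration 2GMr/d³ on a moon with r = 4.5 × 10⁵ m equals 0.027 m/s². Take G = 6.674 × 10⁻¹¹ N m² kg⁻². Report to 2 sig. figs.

1.6 × 10⁸ m

2GMr/d³ = a_tidal  ⇒  d = (2GMr / a_tidal)^(1/3)
d = (2 × 6.674×10⁻¹¹ × (1.9 × 10²⁷) × (4.5 × 10⁵) / (0.027))^(1/3)
  = 1.6 × 10⁸ m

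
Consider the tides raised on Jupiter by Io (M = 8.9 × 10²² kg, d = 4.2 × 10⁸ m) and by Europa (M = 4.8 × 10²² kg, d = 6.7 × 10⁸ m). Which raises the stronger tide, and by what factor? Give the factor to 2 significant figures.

Io, by a factor of ≈ 7.5

The tide-raising term goes as M/d³ (the gradient of a 1/d² field).
Io: (8.9 × 10²²) / (4.2 × 10⁸)³ = 1.201 × 10⁻³
Europa: (4.8 × 10²²) / (6.7 × 10⁸)³ = 1.596 × 10⁻⁴
Ratio (larger/smaller) = 7.5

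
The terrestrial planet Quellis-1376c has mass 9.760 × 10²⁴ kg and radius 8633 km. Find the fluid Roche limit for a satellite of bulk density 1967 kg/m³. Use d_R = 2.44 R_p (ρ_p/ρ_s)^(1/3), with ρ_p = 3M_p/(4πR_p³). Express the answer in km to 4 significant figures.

25820 km

ρ_p = 3M_p/(4πR_p³) = 3 × (9.760 × 10²⁴) / (4π × (8.633 × 10⁶ m)³) = 3621 kg/m³
d_R = 2.44 × 8633 km × (3621/1967)^(1/3)
    = 25820 km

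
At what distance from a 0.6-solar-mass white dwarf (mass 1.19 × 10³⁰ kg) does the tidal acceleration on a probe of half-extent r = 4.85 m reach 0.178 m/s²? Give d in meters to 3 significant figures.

2GMr/d³ = a_tidal  ⇒  d = (2GMr / a_tidal)^(1/3)
d = (2 × 6.674×10⁻¹¹ × (1.19 × 10³⁰) × (4.85) / (0.178))^(1/3)
  = 1.63 × 10⁷ m

1.63 × 10⁷ m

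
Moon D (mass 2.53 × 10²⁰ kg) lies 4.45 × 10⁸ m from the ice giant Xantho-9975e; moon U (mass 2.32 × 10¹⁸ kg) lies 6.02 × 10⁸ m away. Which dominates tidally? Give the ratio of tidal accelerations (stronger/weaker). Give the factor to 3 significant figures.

The tide-raising term goes as M/d³ (the gradient of a 1/d² field).
Moon D: (2.53 × 10²⁰) / (4.45 × 10⁸)³ = 2.871 × 10⁻⁶
Moon U: (2.32 × 10¹⁸) / (6.02 × 10⁸)³ = 1.063 × 10⁻⁸
Ratio (larger/smaller) = 270

Moon D, by a factor of ≈ 270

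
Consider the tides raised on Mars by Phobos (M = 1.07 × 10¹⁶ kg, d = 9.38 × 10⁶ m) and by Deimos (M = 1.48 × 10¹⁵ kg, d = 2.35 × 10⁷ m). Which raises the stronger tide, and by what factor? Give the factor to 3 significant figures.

Phobos, by a factor of ≈ 114

The tide-raising term goes as M/d³ (the gradient of a 1/d² field).
Phobos: (1.07 × 10¹⁶) / (9.38 × 10⁶)³ = 1.297 × 10⁻⁵
Deimos: (1.48 × 10¹⁵) / (2.35 × 10⁷)³ = 1.140 × 10⁻⁷
Ratio (larger/smaller) = 114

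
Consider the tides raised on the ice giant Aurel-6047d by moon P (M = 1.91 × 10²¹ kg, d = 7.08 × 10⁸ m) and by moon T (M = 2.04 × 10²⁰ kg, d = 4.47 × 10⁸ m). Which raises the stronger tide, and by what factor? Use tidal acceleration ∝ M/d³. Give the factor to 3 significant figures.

Moon P, by a factor of ≈ 2.36

Tidal stretch scales as M/d³; compute that for each body.
Moon P: (1.91 × 10²¹) / (7.08 × 10⁸)³ = 5.382 × 10⁻⁶
Moon T: (2.04 × 10²⁰) / (4.47 × 10⁸)³ = 2.284 × 10⁻⁶
Ratio (larger/smaller) = 2.36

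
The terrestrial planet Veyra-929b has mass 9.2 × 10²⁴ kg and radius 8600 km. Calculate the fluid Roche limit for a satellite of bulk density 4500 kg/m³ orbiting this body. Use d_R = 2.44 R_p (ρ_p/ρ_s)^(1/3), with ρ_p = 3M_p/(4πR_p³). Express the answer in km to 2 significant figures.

ρ_p = 3M_p/(4πR_p³) = 3 × (9.2 × 10²⁴) / (4π × (8.6 × 10⁶ m)³) = 3500 kg/m³
d_R = 2.44 × 8600 km × (3500/4500)^(1/3)
    = 19000 km

19000 km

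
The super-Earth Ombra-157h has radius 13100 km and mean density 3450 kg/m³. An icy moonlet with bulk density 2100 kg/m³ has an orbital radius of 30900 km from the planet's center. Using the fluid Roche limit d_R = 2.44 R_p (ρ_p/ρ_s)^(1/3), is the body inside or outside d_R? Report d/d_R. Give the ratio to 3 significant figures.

inside; d/d_R ≈ 0.819

d_R = 2.44 × (13100 km) × (3450/2100)^(1/3) = 37720 km
d/d_R = (30900) / (37720) = 0.819
Since d/d_R < 1, the body is inside the Roche limit.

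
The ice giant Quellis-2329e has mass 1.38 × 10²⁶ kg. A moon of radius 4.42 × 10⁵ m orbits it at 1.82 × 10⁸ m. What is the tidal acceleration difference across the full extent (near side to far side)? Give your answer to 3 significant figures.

Δg = 4GMr/d³
   = 4 × (6.674 × 10⁻¹¹) × (1.38 × 10²⁶) × (4.42 × 10⁵) / (1.82 × 10⁸)³
   = 2.70 × 10⁻³ m/s²

2.70 × 10⁻³ m/s²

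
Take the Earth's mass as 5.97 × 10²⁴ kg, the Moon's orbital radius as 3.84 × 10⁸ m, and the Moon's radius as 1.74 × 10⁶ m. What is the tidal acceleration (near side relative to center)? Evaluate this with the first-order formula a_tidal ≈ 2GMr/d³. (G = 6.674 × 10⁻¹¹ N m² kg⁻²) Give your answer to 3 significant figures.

2.45 × 10⁻⁵ m/s²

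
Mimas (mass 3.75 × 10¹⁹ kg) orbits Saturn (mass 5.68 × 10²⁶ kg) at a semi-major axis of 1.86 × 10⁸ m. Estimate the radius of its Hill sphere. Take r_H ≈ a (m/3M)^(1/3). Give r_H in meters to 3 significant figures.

r_H ≈ a (m/3M)^(1/3)
    = (1.86 × 10⁸) × (3.75 × 10¹⁹ / (3 × 5.68 × 10²⁶))^(1/3)
    = 5.21 × 10⁵ m

5.21 × 10⁵ m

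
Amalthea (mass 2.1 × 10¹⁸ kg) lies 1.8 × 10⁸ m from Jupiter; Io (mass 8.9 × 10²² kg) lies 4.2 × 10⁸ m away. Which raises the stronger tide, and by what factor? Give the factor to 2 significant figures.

Io, by a factor of ≈ 3300

The tide-raising term goes as M/d³ (the gradient of a 1/d² field).
Amalthea: (2.1 × 10¹⁸) / (1.8 × 10⁸)³ = 3.601 × 10⁻⁷
Io: (8.9 × 10²²) / (4.2 × 10⁸)³ = 1.201 × 10⁻³
Ratio (larger/smaller) = 3300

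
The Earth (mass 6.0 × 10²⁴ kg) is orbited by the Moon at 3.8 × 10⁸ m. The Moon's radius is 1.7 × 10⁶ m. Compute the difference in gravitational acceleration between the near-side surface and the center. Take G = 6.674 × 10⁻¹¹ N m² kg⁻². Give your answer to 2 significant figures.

2.5 × 10⁻⁵ m/s²

Δa = 2GMr/d³
   = 2 × (6.674 × 10⁻¹¹) × (6.0 × 10²⁴) × (1.7 × 10⁶) / (3.8 × 10⁸)³
   = 2.5 × 10⁻⁵ m/s²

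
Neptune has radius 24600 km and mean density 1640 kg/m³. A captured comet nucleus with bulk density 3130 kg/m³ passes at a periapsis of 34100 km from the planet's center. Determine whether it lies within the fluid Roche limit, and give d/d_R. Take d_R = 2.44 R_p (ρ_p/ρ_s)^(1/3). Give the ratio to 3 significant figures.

d_R = 2.44 × (24600 km) × (1640/3130)^(1/3) = 48390 km
d/d_R = (34100) / (48390) = 0.705
Since d/d_R < 1, the body is inside the Roche limit.

inside; d/d_R ≈ 0.705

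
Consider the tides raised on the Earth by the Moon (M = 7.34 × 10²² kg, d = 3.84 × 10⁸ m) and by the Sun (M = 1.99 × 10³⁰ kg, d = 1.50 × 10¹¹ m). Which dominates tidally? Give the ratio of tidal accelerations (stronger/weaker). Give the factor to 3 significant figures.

Compare M/d³ for the two perturbers:
The Moon: (7.34 × 10²²) / (3.84 × 10⁸)³ = 1.296 × 10⁻³
The Sun: (1.99 × 10³⁰) / (1.50 × 10¹¹)³ = 5.896 × 10⁻⁴
Ratio (larger/smaller) = 2.20

The Moon, by a factor of ≈ 2.20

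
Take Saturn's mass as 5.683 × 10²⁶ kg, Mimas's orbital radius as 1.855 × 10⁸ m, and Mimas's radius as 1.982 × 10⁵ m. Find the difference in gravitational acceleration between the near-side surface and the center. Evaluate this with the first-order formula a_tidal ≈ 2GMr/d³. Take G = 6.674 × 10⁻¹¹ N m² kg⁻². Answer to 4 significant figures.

2.355 × 10⁻³ m/s²

Differencing GM/(d−r)² and GM/d² to first order in r/d gives 2GMr/d³.
a_tidal = 2GMr/d³
        = 2 × (6.674 × 10⁻¹¹) × (5.683 × 10²⁶) × (1.982 × 10⁵) / (1.855 × 10⁸)³
        = 2.355 × 10⁻³ m/s²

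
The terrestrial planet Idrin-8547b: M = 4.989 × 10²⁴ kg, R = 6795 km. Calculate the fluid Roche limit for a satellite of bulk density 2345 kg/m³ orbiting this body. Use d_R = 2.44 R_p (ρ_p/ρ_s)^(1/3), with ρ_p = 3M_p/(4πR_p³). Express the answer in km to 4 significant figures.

ρ_p = 3M_p/(4πR_p³) = 3 × (4.989 × 10²⁴) / (4π × (6.795 × 10⁶ m)³) = 3796 kg/m³
d_R = 2.44 × 6795 km × (3796/2345)^(1/3)
    = 19470 km

19470 km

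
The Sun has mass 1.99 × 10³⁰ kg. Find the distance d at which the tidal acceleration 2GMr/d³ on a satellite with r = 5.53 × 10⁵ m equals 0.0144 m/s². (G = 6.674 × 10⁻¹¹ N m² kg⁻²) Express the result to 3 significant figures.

2GMr/d³ = a_tidal  ⇒  d = (2GMr / a_tidal)^(1/3)
d = (2 × 6.674×10⁻¹¹ × (1.99 × 10³⁰) × (5.53 × 10⁵) / (0.0144))^(1/3)
  = 2.17 × 10⁹ m

2.17 × 10⁹ m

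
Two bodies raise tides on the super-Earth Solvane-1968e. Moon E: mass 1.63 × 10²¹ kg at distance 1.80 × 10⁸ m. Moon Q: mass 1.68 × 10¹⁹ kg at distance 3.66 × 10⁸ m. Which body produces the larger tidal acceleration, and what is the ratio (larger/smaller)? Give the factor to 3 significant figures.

The tide-raising term goes as M/d³ (the gradient of a 1/d² field).
Moon E: (1.63 × 10²¹) / (1.80 × 10⁸)³ = 2.795 × 10⁻⁴
Moon Q: (1.68 × 10¹⁹) / (3.66 × 10⁸)³ = 3.427 × 10⁻⁷
Ratio (larger/smaller) = 816

Moon E, by a factor of ≈ 816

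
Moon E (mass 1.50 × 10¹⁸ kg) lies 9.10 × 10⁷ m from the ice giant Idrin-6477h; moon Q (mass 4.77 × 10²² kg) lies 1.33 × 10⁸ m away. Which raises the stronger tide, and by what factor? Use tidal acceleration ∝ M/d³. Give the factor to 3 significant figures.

Tidal acceleration ∝ M/d³, so compare M/d³ for each.
Moon E: (1.50 × 10¹⁸) / (9.10 × 10⁷)³ = 1.991 × 10⁻⁶
Moon Q: (4.77 × 10²²) / (1.33 × 10⁸)³ = 2.028 × 10⁻²
Ratio (larger/smaller) = 10200

Moon Q, by a factor of ≈ 10200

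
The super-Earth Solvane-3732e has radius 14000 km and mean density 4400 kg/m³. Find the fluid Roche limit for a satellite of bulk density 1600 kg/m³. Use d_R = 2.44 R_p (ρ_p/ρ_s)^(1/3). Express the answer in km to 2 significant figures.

48000 km

d_R = 2.44 × 14000 km × (4400/1600)^(1/3)
    = 48000 km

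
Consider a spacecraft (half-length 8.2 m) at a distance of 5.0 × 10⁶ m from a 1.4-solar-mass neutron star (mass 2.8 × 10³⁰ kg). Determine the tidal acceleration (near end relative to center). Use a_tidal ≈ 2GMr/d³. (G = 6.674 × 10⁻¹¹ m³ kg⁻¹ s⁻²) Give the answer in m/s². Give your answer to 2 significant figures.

The tidal stretch is the gradient of GM/d² times the body's extent r, hence the 1/d³ dependence.
a_tidal = 2GMr/d³
        = 2 × (6.674 × 10⁻¹¹) × (2.8 × 10³⁰) × (8.2) / (5.0 × 10⁶)³
        = 2.5 × 10¹ m/s²

2.5 × 10¹ m/s²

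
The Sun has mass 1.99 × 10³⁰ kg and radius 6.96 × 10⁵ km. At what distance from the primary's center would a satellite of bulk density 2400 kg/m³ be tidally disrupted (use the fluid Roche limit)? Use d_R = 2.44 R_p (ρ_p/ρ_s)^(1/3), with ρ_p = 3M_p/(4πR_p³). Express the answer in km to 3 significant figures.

ρ_p = 3M_p/(4πR_p³) = 3 × (1.99 × 10³⁰) / (4π × (6.96 × 10⁸ m)³) = 1410 kg/m³
d_R = 2.44 × 6.96 × 10⁵ km × (1410/2400)^(1/3)
    = 1.42 × 10⁶ km

1.42 × 10⁶ km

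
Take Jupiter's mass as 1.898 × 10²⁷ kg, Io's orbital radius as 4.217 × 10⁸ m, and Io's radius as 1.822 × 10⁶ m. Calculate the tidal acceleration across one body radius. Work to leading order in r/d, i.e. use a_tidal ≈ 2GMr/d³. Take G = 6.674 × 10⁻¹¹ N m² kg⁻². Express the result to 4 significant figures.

Δg = 2GMr/d³
   = 2 × (6.674 × 10⁻¹¹) × (1.898 × 10²⁷) × (1.822 × 10⁶) / (4.217 × 10⁸)³
   = 6.155 × 10⁻³ m/s²

6.155 × 10⁻³ m/s²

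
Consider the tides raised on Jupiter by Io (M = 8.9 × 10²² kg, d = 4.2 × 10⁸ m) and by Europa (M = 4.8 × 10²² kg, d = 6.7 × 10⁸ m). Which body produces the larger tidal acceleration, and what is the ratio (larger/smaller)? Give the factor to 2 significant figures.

Io, by a factor of ≈ 7.5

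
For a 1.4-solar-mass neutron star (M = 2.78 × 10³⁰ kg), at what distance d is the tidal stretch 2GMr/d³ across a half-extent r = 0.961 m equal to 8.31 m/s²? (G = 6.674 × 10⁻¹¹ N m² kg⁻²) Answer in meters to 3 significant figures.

3.50 × 10⁶ m

2GMr/d³ = a_tidal  ⇒  d = (2GMr / a_tidal)^(1/3)
d = (2 × 6.674×10⁻¹¹ × (2.78 × 10³⁰) × (0.961) / (8.31))^(1/3)
  = 3.50 × 10⁶ m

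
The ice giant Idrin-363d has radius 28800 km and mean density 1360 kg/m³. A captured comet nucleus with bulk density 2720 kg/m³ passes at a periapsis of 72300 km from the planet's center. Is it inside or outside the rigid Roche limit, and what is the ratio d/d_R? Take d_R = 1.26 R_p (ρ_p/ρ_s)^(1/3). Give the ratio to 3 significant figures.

outside; d/d_R ≈ 2.51

d_R = 1.26 × (28800 km) × (1360/2720)^(1/3) = 28800 km
d/d_R = (72300) / (28800) = 2.51
Since d/d_R > 1, the body is outside the Roche limit.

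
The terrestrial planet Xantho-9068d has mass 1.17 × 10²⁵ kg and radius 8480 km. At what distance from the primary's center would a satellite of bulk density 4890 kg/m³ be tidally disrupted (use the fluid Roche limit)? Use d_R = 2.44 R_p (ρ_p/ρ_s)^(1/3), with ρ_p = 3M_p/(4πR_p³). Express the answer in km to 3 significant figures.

20200 km

ρ_p = 3M_p/(4πR_p³) = 3 × (1.17 × 10²⁵) / (4π × (8.48 × 10⁶ m)³) = 4580 kg/m³
d_R = 2.44 × 8480 km × (4580/4890)^(1/3)
    = 20200 km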